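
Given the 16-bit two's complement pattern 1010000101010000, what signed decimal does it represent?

Binary: 1010000101010000
Sign bit: 1 (negative)
Invert: 0101111010101111
Add 1:  0101111010110000
Magnitude: 0101111010110000 = 16384 + 4096 + 2048 + 1024 + 512 + 128 + 32 + 16 = 24240
Value: -24240



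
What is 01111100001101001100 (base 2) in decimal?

Sum of powers of 2 for each 1-bit:
2^2 + 2^3 + 2^6 + 2^8 + 2^9 + 2^14 + 2^15 + 2^16 + 2^17 + 2^18
= 4 + 8 + 64 + 256 + 512 + 16384 + 32768 + 65536 + 131072 + 262144
= 508748



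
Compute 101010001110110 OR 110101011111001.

OR: 1 when either bit is 1
  101010001110110
| 110101011111001
-----------------
  111111011111111
Decimal: 21622 | 27385 = 32511



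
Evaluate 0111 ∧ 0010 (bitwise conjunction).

AND: 1 only when both bits are 1
  0111
& 0010
------
  0010
Decimal: 7 & 2 = 2



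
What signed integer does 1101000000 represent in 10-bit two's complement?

Binary: 1101000000
Sign bit: 1 (negative)
Invert: 0010111111
Add 1:  0011000000
Magnitude: 0011000000 = 128 + 64 = 192
Value: -192



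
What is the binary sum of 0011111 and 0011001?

Add column by column from the right: bit + bit + carry-in; write the sum mod 2, carry 1 when the sum is 2 or 3.
carry:  0111110
        0011111
+       0011001
---------------
       00111000
(the carry out of the leftmost column, 0, becomes the leading bit)
Decimal check:
  0011111 = 16 + 8 + 4 + 2 + 1 = 31
  0011001 = 16 + 8 + 1 = 25
  31 + 25 = 56, and 00111000 = 32 + 16 + 8 = 56 ✓



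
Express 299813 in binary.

Using repeated division by 2:
299813 ÷ 2 = 149906 remainder 1
149906 ÷ 2 = 74953 remainder 0
74953 ÷ 2 = 37476 remainder 1
37476 ÷ 2 = 18738 remainder 0
18738 ÷ 2 = 9369 remainder 0
9369 ÷ 2 = 4684 remainder 1
4684 ÷ 2 = 2342 remainder 0
2342 ÷ 2 = 1171 remainder 0
1171 ÷ 2 = 585 remainder 1
585 ÷ 2 = 292 remainder 1
292 ÷ 2 = 146 remainder 0
146 ÷ 2 = 73 remainder 0
73 ÷ 2 = 36 remainder 1
36 ÷ 2 = 18 remainder 0
18 ÷ 2 = 9 remainder 0
9 ÷ 2 = 4 remainder 1
4 ÷ 2 = 2 remainder 0
2 ÷ 2 = 1 remainder 0
1 ÷ 2 = 0 remainder 1
Reading remainders bottom to top: 1001001001100100101



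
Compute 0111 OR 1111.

OR: 1 when either bit is 1
  0111
| 1111
------
  1111
Decimal: 7 | 15 = 15



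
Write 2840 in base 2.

Using repeated division by 2:
2840 ÷ 2 = 1420 remainder 0
1420 ÷ 2 = 710 remainder 0
710 ÷ 2 = 355 remainder 0
355 ÷ 2 = 177 remainder 1
177 ÷ 2 = 88 remainder 1
88 ÷ 2 = 44 remainder 0
44 ÷ 2 = 22 remainder 0
22 ÷ 2 = 11 remainder 0
11 ÷ 2 = 5 remainder 1
5 ÷ 2 = 2 remainder 1
2 ÷ 2 = 1 remainder 0
1 ÷ 2 = 0 remainder 1
Reading remainders bottom to top: 101100011000



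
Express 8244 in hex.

Using repeated division by 16 (digits 10–15 are A–F):
8244 ÷ 16 = 515 remainder 4
515 ÷ 16 = 32 remainder 3
32 ÷ 16 = 2 remainder 0
2 ÷ 16 = 0 remainder 2
Reading remainders bottom to top: 2034



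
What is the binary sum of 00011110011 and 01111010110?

Add column by column from the right: bit + bit + carry-in; write the sum mod 2, carry 1 when the sum is 2 or 3.
carry:  11111101100
        00011110011
+       01111010110
-------------------
       010011001001
(the carry out of the leftmost column, 0, becomes the leading bit)
Decimal check:
  00011110011 = 128 + 64 + 32 + 16 + 2 + 1 = 243
  01111010110 = 512 + 256 + 128 + 64 + 16 + 4 + 2 = 982
  243 + 982 = 1225, and 010011001001 = 1024 + 128 + 64 + 8 + 1 = 1225 ✓



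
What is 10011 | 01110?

OR: 1 when either bit is 1
  10011
| 01110
-------
  11111
Decimal: 19 | 14 = 31



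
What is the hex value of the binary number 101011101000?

Group into 4-bit nibbles from right:
  1010 = A
  1110 = E
  1000 = 8
Result: AE8



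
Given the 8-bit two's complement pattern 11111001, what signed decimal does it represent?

Binary: 11111001
Sign bit: 1 (negative)
Invert: 00000110
Add 1:  00000111
Magnitude: 00000111 = 4 + 2 + 1 = 7
Value: -7



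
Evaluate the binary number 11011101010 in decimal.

Sum of powers of 2 for each 1-bit:
2^1 + 2^3 + 2^5 + 2^6 + 2^7 + 2^9 + 2^10
= 2 + 8 + 32 + 64 + 128 + 512 + 1024
= 1770



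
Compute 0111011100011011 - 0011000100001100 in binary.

Method 1 - Direct subtraction (column by column from the right: bit − bit − borrow-in; if negative, add 2 and borrow 1 from the next column):
borrow: 0000000000011000
        0111011100011011
-       0011000100001100
------------------------
        0100011000001111

Method 2 - Add two's complement:
Two's complement of 0011000100001100: invert → 1100111011110011, add 1 → 1100111011110100
  0111011100011011
+ 1100111011110100
------------------
 10100011000001111  (end carry out of the top bit = 1)
Discarding the end carry: 0100011000001111
Decimal check:
  0111011100011011 = 16384 + 8192 + 4096 + 1024 + 512 + 256 + 16 + 8 + 2 + 1 = 30491
  0011000100001100 = 8192 + 4096 + 256 + 8 + 4 = 12556
  30491 - 12556 = 17935, and 0100011000001111 = 16384 + 1024 + 512 + 8 + 4 + 2 + 1 = 17935 ✓



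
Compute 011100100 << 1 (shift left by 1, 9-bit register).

Original: 011100100 (decimal 228)
Shift left by 1 position
Append 1 zero on the right
Result: 111001000 (decimal 456)
Equivalent: 228 << 1 = 228 × 2^1 = 456



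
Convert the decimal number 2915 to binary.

Using repeated division by 2:
2915 ÷ 2 = 1457 remainder 1
1457 ÷ 2 = 728 remainder 1
728 ÷ 2 = 364 remainder 0
364 ÷ 2 = 182 remainder 0
182 ÷ 2 = 91 remainder 0
91 ÷ 2 = 45 remainder 1
45 ÷ 2 = 22 remainder 1
22 ÷ 2 = 11 remainder 0
11 ÷ 2 = 5 remainder 1
5 ÷ 2 = 2 remainder 1
2 ÷ 2 = 1 remainder 0
1 ÷ 2 = 0 remainder 1
Reading remainders bottom to top: 101101100011



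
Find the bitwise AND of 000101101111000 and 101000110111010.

AND: 1 only when both bits are 1
  000101101111000
& 101000110111010
-----------------
  000000100111000
Decimal: 2936 & 20922 = 312



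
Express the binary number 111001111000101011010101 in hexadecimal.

Group into 4-bit nibbles from right:
  1110 = E
  0111 = 7
  1000 = 8
  1010 = A
  1101 = D
  0101 = 5
Result: E78AD5



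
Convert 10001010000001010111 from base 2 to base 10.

Sum of powers of 2 for each 1-bit:
2^0 + 2^1 + 2^2 + 2^4 + 2^6 + 2^13 + 2^15 + 2^19
= 1 + 2 + 4 + 16 + 64 + 8192 + 32768 + 524288
= 565335



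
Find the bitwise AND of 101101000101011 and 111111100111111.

AND: 1 only when both bits are 1
  101101000101011
& 111111100111111
-----------------
  101101000101011
Decimal: 23083 & 32575 = 23083



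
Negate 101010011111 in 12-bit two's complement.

Original (sign bit 1, negative): 101010011111
Step 1 - Invert all bits: 010101100000
Step 2 - Add 1: 010101100001
Verification: 101010011111 + 010101100001 = 1000000000000; discarding the end carry (carry out of the top bit) leaves the 12-bit value 000000000000, as required for x + (-x)



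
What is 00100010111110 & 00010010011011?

AND: 1 only when both bits are 1
  00100010111110
& 00010010011011
----------------
  00000010011010
Decimal: 2238 & 1179 = 154



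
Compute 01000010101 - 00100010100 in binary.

Method 1 - Direct subtraction (column by column from the right: bit − bit − borrow-in; if negative, add 2 and borrow 1 from the next column):
borrow: 01000000000
        01000010101
-       00100010100
-------------------
        00100000001

Method 2 - Add two's complement:
Two's complement of 00100010100: invert → 11011101011, add 1 → 11011101100
  01000010101
+ 11011101100
-------------
 100100000001  (end carry out of the top bit = 1)
Discarding the end carry: 00100000001
Decimal check:
  01000010101 = 512 + 16 + 4 + 1 = 533
  00100010100 = 256 + 16 + 4 = 276
  533 - 276 = 257, and 00100000001 = 256 + 1 = 257 ✓



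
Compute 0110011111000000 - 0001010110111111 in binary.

Method 1 - Direct subtraction (column by column from the right: bit − bit − borrow-in; if negative, add 2 and borrow 1 from the next column):
borrow: 0010000001111110
        0110011111000000
-       0001010110111111
------------------------
        0101001000000001

Method 2 - Add two's complement:
Two's complement of 0001010110111111: invert → 1110101001000000, add 1 → 1110101001000001
  0110011111000000
+ 1110101001000001
------------------
 10101001000000001  (end carry out of the top bit = 1)
Discarding the end carry: 0101001000000001
Decimal check:
  0110011111000000 = 16384 + 8192 + 1024 + 512 + 256 + 128 + 64 = 26560
  0001010110111111 = 4096 + 1024 + 256 + 128 + 32 + 16 + 8 + 4 + 2 + 1 = 5567
  26560 - 5567 = 20993, and 0101001000000001 = 16384 + 4096 + 512 + 1 = 20993 ✓



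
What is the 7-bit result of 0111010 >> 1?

Original: 0111010 (decimal 58)
Shift right by 1 position
Drop the 1 low bit; fill with zero on the left
Result: 0011101 (decimal 29)
Equivalent: 58 >> 1 = 58 ÷ 2^1 = 29



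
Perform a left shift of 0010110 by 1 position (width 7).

Original: 0010110 (decimal 22)
Shift left by 1 position
Append 1 zero on the right
Result: 0101100 (decimal 44)
Equivalent: 22 << 1 = 22 × 2^1 = 44



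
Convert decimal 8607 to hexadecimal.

Using repeated division by 16 (digits 10–15 are A–F):
8607 ÷ 16 = 537 remainder 15 (F)
537 ÷ 16 = 33 remainder 9
33 ÷ 16 = 2 remainder 1
2 ÷ 16 = 0 remainder 2
Reading remainders bottom to top: 219F



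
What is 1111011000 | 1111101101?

OR: 1 when either bit is 1
  1111011000
| 1111101101
------------
  1111111101
Decimal: 984 | 1005 = 1021



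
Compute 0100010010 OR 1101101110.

OR: 1 when either bit is 1
  0100010010
| 1101101110
------------
  1101111110
Decimal: 274 | 878 = 894



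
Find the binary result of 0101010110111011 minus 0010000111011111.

Method 1 - Direct subtraction (column by column from the right: bit − bit − borrow-in; if negative, add 2 and borrow 1 from the next column):
borrow: 0100011110111000
        0101010110111011
-       0010000111011111
------------------------
        0011001111011100

Method 2 - Add two's complement:
Two's complement of 0010000111011111: invert → 1101111000100000, add 1 → 1101111000100001
  0101010110111011
+ 1101111000100001
------------------
 10011001111011100  (end carry out of the top bit = 1)
Discarding the end carry: 0011001111011100
Decimal check:
  0101010110111011 = 16384 + 4096 + 1024 + 256 + 128 + 32 + 16 + 8 + 2 + 1 = 21947
  0010000111011111 = 8192 + 256 + 128 + 64 + 16 + 8 + 4 + 2 + 1 = 8671
  21947 - 8671 = 13276, and 0011001111011100 = 8192 + 4096 + 512 + 256 + 128 + 64 + 16 + 8 + 4 = 13276 ✓



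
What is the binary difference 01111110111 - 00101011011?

Method 1 - Direct subtraction (column by column from the right: bit − bit − borrow-in; if negative, add 2 and borrow 1 from the next column):
borrow: 00000110000
        01111110111
-       00101011011
-------------------
        01010011100

Method 2 - Add two's complement:
Two's complement of 00101011011: invert → 11010100100, add 1 → 11010100101
  01111110111
+ 11010100101
-------------
 101010011100  (end carry out of the top bit = 1)
Discarding the end carry: 01010011100
Decimal check:
  01111110111 = 512 + 256 + 128 + 64 + 32 + 16 + 4 + 2 + 1 = 1015
  00101011011 = 256 + 64 + 16 + 8 + 2 + 1 = 347
  1015 - 347 = 668, and 01010011100 = 512 + 128 + 16 + 8 + 4 = 668 ✓



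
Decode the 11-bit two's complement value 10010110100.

Binary: 10010110100
Sign bit: 1 (negative)
Invert: 01101001011
Add 1:  01101001100
Magnitude: 01101001100 = 512 + 256 + 64 + 8 + 4 = 844
Value: -844



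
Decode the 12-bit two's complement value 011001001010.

Binary: 011001001010
Sign bit: 0 (non-negative)
Read directly as an unsigned value:
011001001010 = 1024 + 512 + 64 + 8 + 2 = 1610
Value: 1610



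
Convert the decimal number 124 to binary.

Using repeated division by 2:
124 ÷ 2 = 62 remainder 0
62 ÷ 2 = 31 remainder 0
31 ÷ 2 = 15 remainder 1
15 ÷ 2 = 7 remainder 1
7 ÷ 2 = 3 remainder 1
3 ÷ 2 = 1 remainder 1
1 ÷ 2 = 0 remainder 1
Reading remainders bottom to top: 1111100



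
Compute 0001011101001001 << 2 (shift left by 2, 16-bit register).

Original: 0001011101001001 (decimal 5961)
Shift left by 2 positions
Append 2 zeros on the right
Result: 0101110100100100 (decimal 23844)
Equivalent: 5961 << 2 = 5961 × 2^2 = 23844



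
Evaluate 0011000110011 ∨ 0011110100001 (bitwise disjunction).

OR: 1 when either bit is 1
  0011000110011
| 0011110100001
---------------
  0011110110011
Decimal: 1587 | 1953 = 1971



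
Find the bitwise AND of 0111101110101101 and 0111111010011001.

AND: 1 only when both bits are 1
  0111101110101101
& 0111111010011001
------------------
  0111101010001001
Decimal: 31661 & 32409 = 31369



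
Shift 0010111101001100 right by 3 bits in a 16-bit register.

Original: 0010111101001100 (decimal 12108)
Shift right by 3 positions
Drop the 3 low bits; fill with zeros on the left
Result: 0000010111101001 (decimal 1513)
Equivalent: 12108 >> 3 = 12108 ÷ 2^3 = 1513



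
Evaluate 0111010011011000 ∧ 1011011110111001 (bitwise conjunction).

AND: 1 only when both bits are 1
  0111010011011000
& 1011011110111001
------------------
  0011010010011000
Decimal: 29912 & 47033 = 13464



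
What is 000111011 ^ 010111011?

XOR: 1 when bits differ
  000111011
^ 010111011
-----------
  010000000
Decimal: 59 ^ 187 = 128



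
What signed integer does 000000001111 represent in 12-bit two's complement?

Binary: 000000001111
Sign bit: 0 (non-negative)
Read directly as an unsigned value:
000000001111 = 8 + 4 + 2 + 1 = 15
Value: 15



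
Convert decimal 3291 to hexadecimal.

Using repeated division by 16 (digits 10–15 are A–F):
3291 ÷ 16 = 205 remainder 11 (B)
205 ÷ 16 = 12 remainder 13 (D)
12 ÷ 16 = 0 remainder 12 (C)
Reading remainders bottom to top: CDB



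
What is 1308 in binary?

Using repeated division by 2:
1308 ÷ 2 = 654 remainder 0
654 ÷ 2 = 327 remainder 0
327 ÷ 2 = 163 remainder 1
163 ÷ 2 = 81 remainder 1
81 ÷ 2 = 40 remainder 1
40 ÷ 2 = 20 remainder 0
20 ÷ 2 = 10 remainder 0
10 ÷ 2 = 5 remainder 0
5 ÷ 2 = 2 remainder 1
2 ÷ 2 = 1 remainder 0
1 ÷ 2 = 0 remainder 1
Reading remainders bottom to top: 10100011100



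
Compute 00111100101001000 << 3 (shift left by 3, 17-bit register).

Original: 00111100101001000 (decimal 31048)
Shift left by 3 positions
Append 3 zeros on the right and drop the 3 high bits that overflow the 17-bit width
Result: 11100101001000000 (decimal 117312)
Equivalent: 31048 << 3 = 31048 × 2^3 = 248384, truncated to 17 bits = 117312



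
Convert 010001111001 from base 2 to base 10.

Sum of powers of 2 for each 1-bit:
2^0 + 2^3 + 2^4 + 2^5 + 2^6 + 2^10
= 1 + 8 + 16 + 32 + 64 + 1024
= 1145



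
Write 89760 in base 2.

Using repeated division by 2:
89760 ÷ 2 = 44880 remainder 0
44880 ÷ 2 = 22440 remainder 0
22440 ÷ 2 = 11220 remainder 0
11220 ÷ 2 = 5610 remainder 0
5610 ÷ 2 = 2805 remainder 0
2805 ÷ 2 = 1402 remainder 1
1402 ÷ 2 = 701 remainder 0
701 ÷ 2 = 350 remainder 1
350 ÷ 2 = 175 remainder 0
175 ÷ 2 = 87 remainder 1
87 ÷ 2 = 43 remainder 1
43 ÷ 2 = 21 remainder 1
21 ÷ 2 = 10 remainder 1
10 ÷ 2 = 5 remainder 0
5 ÷ 2 = 2 remainder 1
2 ÷ 2 = 1 remainder 0
1 ÷ 2 = 0 remainder 1
Reading remainders bottom to top: 10101111010100000



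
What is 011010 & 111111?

AND: 1 only when both bits are 1
  011010
& 111111
--------
  011010
Decimal: 26 & 63 = 26



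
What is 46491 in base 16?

Using repeated division by 16 (digits 10–15 are A–F):
46491 ÷ 16 = 2905 remainder 11 (B)
2905 ÷ 16 = 181 remainder 9
181 ÷ 16 = 11 remainder 5
11 ÷ 16 = 0 remainder 11 (B)
Reading remainders bottom to top: B59B



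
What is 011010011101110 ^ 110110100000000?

XOR: 1 when bits differ
  011010011101110
^ 110110100000000
-----------------
  101100111101110
Decimal: 13550 ^ 27904 = 23022



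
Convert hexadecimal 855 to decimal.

Expand by place value (powers of 16):
855 = 8 × 16^2 + 5 × 16^1 + 5 × 16^0
= 8 × 256 + 5 × 16 + 5 × 1
= 2048 + 80 + 5
= 2133



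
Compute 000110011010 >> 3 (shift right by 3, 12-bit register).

Original: 000110011010 (decimal 410)
Shift right by 3 positions
Drop the 3 low bits; fill with zeros on the left
Result: 000000110011 (decimal 51)
Equivalent: 410 >> 3 = 410 ÷ 2^3 = 51



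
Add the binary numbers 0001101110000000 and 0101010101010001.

Add column by column from the right: bit + bit + carry-in; write the sum mod 2, carry 1 when the sum is 2 or 3.
carry:  0011111000000000
        0001101110000000
+       0101010101010001
------------------------
       00111000011010001
(the carry out of the leftmost column, 0, becomes the leading bit)
Decimal check:
  0001101110000000 = 4096 + 2048 + 512 + 256 + 128 = 7040
  0101010101010001 = 16384 + 4096 + 1024 + 256 + 64 + 16 + 1 = 21841
  7040 + 21841 = 28881, and 00111000011010001 = 16384 + 8192 + 4096 + 128 + 64 + 16 + 1 = 28881 ✓



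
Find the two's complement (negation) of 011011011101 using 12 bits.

Original: 011011011101
Step 1 - Invert all bits: 100100100010
Step 2 - Add 1: 100100100011
Verification: 011011011101 + 100100100011 = 1000000000000; discarding the end carry (carry out of the top bit) leaves the 12-bit value 000000000000, as required for x + (-x)



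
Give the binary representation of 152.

Using repeated division by 2:
152 ÷ 2 = 76 remainder 0
76 ÷ 2 = 38 remainder 0
38 ÷ 2 = 19 remainder 0
19 ÷ 2 = 9 remainder 1
9 ÷ 2 = 4 remainder 1
4 ÷ 2 = 2 remainder 0
2 ÷ 2 = 1 remainder 0
1 ÷ 2 = 0 remainder 1
Reading remainders bottom to top: 10011000



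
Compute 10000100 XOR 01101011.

XOR: 1 when bits differ
  10000100
^ 01101011
----------
  11101111
Decimal: 132 ^ 107 = 239



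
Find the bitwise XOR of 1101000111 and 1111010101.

XOR: 1 when bits differ
  1101000111
^ 1111010101
------------
  0010010010
Decimal: 839 ^ 981 = 146



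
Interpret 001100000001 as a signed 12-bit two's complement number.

Binary: 001100000001
Sign bit: 0 (non-negative)
Read directly as an unsigned value:
001100000001 = 512 + 256 + 1 = 769
Value: 769



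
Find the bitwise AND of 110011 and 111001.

AND: 1 only when both bits are 1
  110011
& 111001
--------
  110001
Decimal: 51 & 57 = 49



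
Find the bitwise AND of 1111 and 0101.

AND: 1 only when both bits are 1
  1111
& 0101
------
  0101
Decimal: 15 & 5 = 5



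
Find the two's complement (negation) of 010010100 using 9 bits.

Original: 010010100
Step 1 - Invert all bits: 101101011
Step 2 - Add 1: 101101100
Verification: 010010100 + 101101100 = 1000000000; discarding the end carry (carry out of the top bit) leaves the 9-bit value 000000000, as required for x + (-x)



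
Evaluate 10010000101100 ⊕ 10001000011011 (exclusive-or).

XOR: 1 when bits differ
  10010000101100
^ 10001000011011
----------------
  00011000110111
Decimal: 9260 ^ 8731 = 1591



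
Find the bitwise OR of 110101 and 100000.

OR: 1 when either bit is 1
  110101
| 100000
--------
  110101
Decimal: 53 | 32 = 53



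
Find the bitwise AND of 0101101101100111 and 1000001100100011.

AND: 1 only when both bits are 1
  0101101101100111
& 1000001100100011
------------------
  0000001100100011
Decimal: 23399 & 33571 = 803



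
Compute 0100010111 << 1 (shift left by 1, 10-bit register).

Original: 0100010111 (decimal 279)
Shift left by 1 position
Append 1 zero on the right
Result: 1000101110 (decimal 558)
Equivalent: 279 << 1 = 279 × 2^1 = 558



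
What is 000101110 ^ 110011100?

XOR: 1 when bits differ
  000101110
^ 110011100
-----------
  110110010
Decimal: 46 ^ 412 = 434



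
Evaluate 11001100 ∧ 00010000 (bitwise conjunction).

AND: 1 only when both bits are 1
  11001100
& 00010000
----------
  00000000
Decimal: 204 & 16 = 0



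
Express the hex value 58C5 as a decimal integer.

Expand by place value (powers of 16):
Digit values: C = 12
58C5 = 5 × 16^3 + 8 × 16^2 + 12 × 16^1 + 5 × 16^0
= 5 × 4096 + 8 × 256 + 12 × 16 + 5 × 1
= 20480 + 2048 + 192 + 5
= 22725



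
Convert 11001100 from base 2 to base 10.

Sum of powers of 2 for each 1-bit:
2^2 + 2^3 + 2^6 + 2^7
= 4 + 8 + 64 + 128
= 204



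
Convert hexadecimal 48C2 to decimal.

Expand by place value (powers of 16):
Digit values: C = 12
48C2 = 4 × 16^3 + 8 × 16^2 + 12 × 16^1 + 2 × 16^0
= 4 × 4096 + 8 × 256 + 12 × 16 + 2 × 1
= 16384 + 2048 + 192 + 2
= 18626



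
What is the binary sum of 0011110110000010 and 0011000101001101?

Add column by column from the right: bit + bit + carry-in; write the sum mod 2, carry 1 when the sum is 2 or 3.
carry:  0110001000000000
        0011110110000010
+       0011000101001101
------------------------
       00110111011001111
(the carry out of the leftmost column, 0, becomes the leading bit)
Decimal check:
  0011110110000010 = 8192 + 4096 + 2048 + 1024 + 256 + 128 + 2 = 15746
  0011000101001101 = 8192 + 4096 + 256 + 64 + 8 + 4 + 1 = 12621
  15746 + 12621 = 28367, and 00110111011001111 = 16384 + 8192 + 2048 + 1024 + 512 + 128 + 64 + 8 + 4 + 2 + 1 = 28367 ✓



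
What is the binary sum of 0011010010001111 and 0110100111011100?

Add column by column from the right: bit + bit + carry-in; write the sum mod 2, carry 1 when the sum is 2 or 3.
carry:  1100001100111000
        0011010010001111
+       0110100111011100
------------------------
       01001111001101011
(the carry out of the leftmost column, 0, becomes the leading bit)
Decimal check:
  0011010010001111 = 8192 + 4096 + 1024 + 128 + 8 + 4 + 2 + 1 = 13455
  0110100111011100 = 16384 + 8192 + 2048 + 256 + 128 + 64 + 16 + 8 + 4 = 27100
  13455 + 27100 = 40555, and 01001111001101011 = 32768 + 4096 + 2048 + 1024 + 512 + 64 + 32 + 8 + 2 + 1 = 40555 ✓



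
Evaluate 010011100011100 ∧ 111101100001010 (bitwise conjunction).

AND: 1 only when both bits are 1
  010011100011100
& 111101100001010
-----------------
  010001100001000
Decimal: 10012 & 31498 = 8968



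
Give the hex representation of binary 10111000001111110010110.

Group into 4-bit nibbles from right:
  0101 = 5
  1100 = C
  0001 = 1
  1111 = F
  1001 = 9
  0110 = 6
Result: 5C1F96



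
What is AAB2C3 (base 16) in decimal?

Expand by place value (powers of 16):
Digit values: A = 10, B = 11, C = 12
AAB2C3 = 10 × 16^5 + 10 × 16^4 + 11 × 16^3 + 2 × 16^2 + 12 × 16^1 + 3 × 16^0
= 10 × 1048576 + 10 × 65536 + 11 × 4096 + 2 × 256 + 12 × 16 + 3 × 1
= 10485760 + 655360 + 45056 + 512 + 192 + 3
= 11186883



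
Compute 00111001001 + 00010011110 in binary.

Add column by column from the right: bit + bit + carry-in; write the sum mod 2, carry 1 when the sum is 2 or 3.
carry:  01100110000
        00111001001
+       00010011110
-------------------
       001001100111
(the carry out of the leftmost column, 0, becomes the leading bit)
Decimal check:
  00111001001 = 256 + 128 + 64 + 8 + 1 = 457
  00010011110 = 128 + 16 + 8 + 4 + 2 = 158
  457 + 158 = 615, and 001001100111 = 512 + 64 + 32 + 4 + 2 + 1 = 615 ✓



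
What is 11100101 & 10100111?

AND: 1 only when both bits are 1
  11100101
& 10100111
----------
  10100101
Decimal: 229 & 167 = 165



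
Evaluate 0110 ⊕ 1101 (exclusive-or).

XOR: 1 when bits differ
  0110
^ 1101
------
  1011
Decimal: 6 ^ 13 = 11



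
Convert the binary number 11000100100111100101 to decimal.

Sum of powers of 2 for each 1-bit:
2^0 + 2^2 + 2^5 + 2^6 + 2^7 + 2^8 + 2^11 + 2^14 + 2^18 + 2^19
= 1 + 4 + 32 + 64 + 128 + 256 + 2048 + 16384 + 262144 + 524288
= 805349



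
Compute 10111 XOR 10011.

XOR: 1 when bits differ
  10111
^ 10011
-------
  00100
Decimal: 23 ^ 19 = 4



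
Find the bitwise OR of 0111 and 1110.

OR: 1 when either bit is 1
  0111
| 1110
------
  1111
Decimal: 7 | 14 = 15



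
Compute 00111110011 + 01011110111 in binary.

Add column by column from the right: bit + bit + carry-in; write the sum mod 2, carry 1 when the sum is 2 or 3.
carry:  11111101110
        00111110011
+       01011110111
-------------------
       010011101010
(the carry out of the leftmost column, 0, becomes the leading bit)
Decimal check:
  00111110011 = 256 + 128 + 64 + 32 + 16 + 2 + 1 = 499
  01011110111 = 512 + 128 + 64 + 32 + 16 + 4 + 2 + 1 = 759
  499 + 759 = 1258, and 010011101010 = 1024 + 128 + 64 + 32 + 8 + 2 = 1258 ✓



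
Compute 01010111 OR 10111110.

OR: 1 when either bit is 1
  01010111
| 10111110
----------
  11111111
Decimal: 87 | 190 = 255



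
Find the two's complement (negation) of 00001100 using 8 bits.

Original: 00001100
Step 1 - Invert all bits: 11110011
Step 2 - Add 1: 11110100
Verification: 00001100 + 11110100 = 100000000; discarding the end carry (carry out of the top bit) leaves the 8-bit value 00000000, as required for x + (-x)



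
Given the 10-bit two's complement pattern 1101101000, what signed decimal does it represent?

Binary: 1101101000
Sign bit: 1 (negative)
Invert: 0010010111
Add 1:  0010011000
Magnitude: 0010011000 = 128 + 16 + 8 = 152
Value: -152



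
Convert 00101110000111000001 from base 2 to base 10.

Sum of powers of 2 for each 1-bit:
2^0 + 2^6 + 2^7 + 2^8 + 2^13 + 2^14 + 2^15 + 2^17
= 1 + 64 + 128 + 256 + 8192 + 16384 + 32768 + 131072
= 188865



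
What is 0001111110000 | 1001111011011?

OR: 1 when either bit is 1
  0001111110000
| 1001111011011
---------------
  1001111111011
Decimal: 1008 | 5083 = 5115



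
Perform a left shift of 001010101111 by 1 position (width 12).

Original: 001010101111 (decimal 687)
Shift left by 1 position
Append 1 zero on the right
Result: 010101011110 (decimal 1374)
Equivalent: 687 << 1 = 687 × 2^1 = 1374



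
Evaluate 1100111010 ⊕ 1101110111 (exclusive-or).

XOR: 1 when bits differ
  1100111010
^ 1101110111
------------
  0001001101
Decimal: 826 ^ 887 = 77



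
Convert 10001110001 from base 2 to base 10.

Sum of powers of 2 for each 1-bit:
2^0 + 2^4 + 2^5 + 2^6 + 2^10
= 1 + 16 + 32 + 64 + 1024
= 1137



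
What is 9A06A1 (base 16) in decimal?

Expand by place value (powers of 16):
Digit values: A = 10
9A06A1 = 9 × 16^5 + 10 × 16^4 + 0 × 16^3 + 6 × 16^2 + 10 × 16^1 + 1 × 16^0
= 9 × 1048576 + 10 × 65536 + 0 × 4096 + 6 × 256 + 10 × 16 + 1 × 1
= 9437184 + 655360 + 0 + 1536 + 160 + 1
= 10094241



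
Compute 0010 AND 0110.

AND: 1 only when both bits are 1
  0010
& 0110
------
  0010
Decimal: 2 & 6 = 2



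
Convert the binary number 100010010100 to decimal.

Sum of powers of 2 for each 1-bit:
2^2 + 2^4 + 2^7 + 2^11
= 4 + 16 + 128 + 2048
= 2196



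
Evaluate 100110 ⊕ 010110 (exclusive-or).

XOR: 1 when bits differ
  100110
^ 010110
--------
  110000
Decimal: 38 ^ 22 = 48



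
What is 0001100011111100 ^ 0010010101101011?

XOR: 1 when bits differ
  0001100011111100
^ 0010010101101011
------------------
  0011110110010111
Decimal: 6396 ^ 9579 = 15767



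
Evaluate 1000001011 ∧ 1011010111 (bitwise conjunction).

AND: 1 only when both bits are 1
  1000001011
& 1011010111
------------
  1000000011
Decimal: 523 & 727 = 515



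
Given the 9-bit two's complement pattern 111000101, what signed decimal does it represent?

Binary: 111000101
Sign bit: 1 (negative)
Invert: 000111010
Add 1:  000111011
Magnitude: 000111011 = 32 + 16 + 8 + 2 + 1 = 59
Value: -59



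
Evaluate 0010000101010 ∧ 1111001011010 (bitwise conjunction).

AND: 1 only when both bits are 1
  0010000101010
& 1111001011010
---------------
  0010000001010
Decimal: 1066 & 7770 = 1034



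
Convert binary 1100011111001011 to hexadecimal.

Group into 4-bit nibbles from right:
  1100 = C
  0111 = 7
  1100 = C
  1011 = B
Result: C7CB



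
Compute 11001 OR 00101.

OR: 1 when either bit is 1
  11001
| 00101
-------
  11101
Decimal: 25 | 5 = 29



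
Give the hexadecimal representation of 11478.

Using repeated division by 16 (digits 10–15 are A–F):
11478 ÷ 16 = 717 remainder 6
717 ÷ 16 = 44 remainder 13 (D)
44 ÷ 16 = 2 remainder 12 (C)
2 ÷ 16 = 0 remainder 2
Reading remainders bottom to top: 2CD6



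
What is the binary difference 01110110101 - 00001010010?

Method 1 - Direct subtraction (column by column from the right: bit − bit − borrow-in; if negative, add 2 and borrow 1 from the next column):
borrow: 00010000100
        01110110101
-       00001010010
-------------------
        01101100011

Method 2 - Add two's complement:
Two's complement of 00001010010: invert → 11110101101, add 1 → 11110101110
  01110110101
+ 11110101110
-------------
 101101100011  (end carry out of the top bit = 1)
Discarding the end carry: 01101100011
Decimal check:
  01110110101 = 512 + 256 + 128 + 32 + 16 + 4 + 1 = 949
  00001010010 = 64 + 16 + 2 = 82
  949 - 82 = 867, and 01101100011 = 512 + 256 + 64 + 32 + 2 + 1 = 867 ✓



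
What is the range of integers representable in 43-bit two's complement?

For 43-bit two's complement:
Minimum: -2^42 = -4398046511104
Maximum: 2^42 - 1 = 4398046511103



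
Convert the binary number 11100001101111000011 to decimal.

Sum of powers of 2 for each 1-bit:
2^0 + 2^1 + 2^6 + 2^7 + 2^8 + 2^9 + 2^11 + 2^12 + 2^17 + 2^18 + 2^19
= 1 + 2 + 64 + 128 + 256 + 512 + 2048 + 4096 + 131072 + 262144 + 524288
= 924611



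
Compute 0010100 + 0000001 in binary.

Add column by column from the right: bit + bit + carry-in; write the sum mod 2, carry 1 when the sum is 2 or 3.
carry:  0000000
        0010100
+       0000001
---------------
       00010101
(the carry out of the leftmost column, 0, becomes the leading bit)
Decimal check:
  0010100 = 16 + 4 = 20
  0000001 = 1
  20 + 1 = 21, and 00010101 = 16 + 4 + 1 = 21 ✓



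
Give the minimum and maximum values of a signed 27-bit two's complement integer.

For 27-bit two's complement:
Minimum: -2^26 = -67108864
Maximum: 2^26 - 1 = 67108863



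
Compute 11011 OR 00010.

OR: 1 when either bit is 1
  11011
| 00010
-------
  11011
Decimal: 27 | 2 = 27



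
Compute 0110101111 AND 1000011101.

AND: 1 only when both bits are 1
  0110101111
& 1000011101
------------
  0000001101
Decimal: 431 & 541 = 13



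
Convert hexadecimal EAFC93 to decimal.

Expand by place value (powers of 16):
Digit values: E = 14, A = 10, F = 15, C = 12
EAFC93 = 14 × 16^5 + 10 × 16^4 + 15 × 16^3 + 12 × 16^2 + 9 × 16^1 + 3 × 16^0
= 14 × 1048576 + 10 × 65536 + 15 × 4096 + 12 × 256 + 9 × 16 + 3 × 1
= 14680064 + 655360 + 61440 + 3072 + 144 + 3
= 15400083



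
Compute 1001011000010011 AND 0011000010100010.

AND: 1 only when both bits are 1
  1001011000010011
& 0011000010100010
------------------
  0001000000000010
Decimal: 38419 & 12450 = 4098



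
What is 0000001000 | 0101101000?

OR: 1 when either bit is 1
  0000001000
| 0101101000
------------
  0101101000
Decimal: 8 | 360 = 360



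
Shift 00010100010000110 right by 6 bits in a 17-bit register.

Original: 00010100010000110 (decimal 10374)
Shift right by 6 positions
Drop the 6 low bits; fill with zeros on the left
Result: 00000000010100010 (decimal 162)
Equivalent: 10374 >> 6 = 10374 ÷ 2^6 = 162



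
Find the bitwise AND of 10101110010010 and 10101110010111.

AND: 1 only when both bits are 1
  10101110010010
& 10101110010111
----------------
  10101110010010
Decimal: 11154 & 11159 = 11154



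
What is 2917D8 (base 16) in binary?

Convert each hex digit to 4 bits:
  2 = 0010
  9 = 1001
  1 = 0001
  7 = 0111
  D = 1101
  8 = 1000
Concatenate: 001010010001011111011000



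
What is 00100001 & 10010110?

AND: 1 only when both bits are 1
  00100001
& 10010110
----------
  00000000
Decimal: 33 & 150 = 0



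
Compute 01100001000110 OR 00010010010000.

OR: 1 when either bit is 1
  01100001000110
| 00010010010000
----------------
  01110011010110
Decimal: 6214 | 1168 = 7382



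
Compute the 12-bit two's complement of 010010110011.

Original: 010010110011
Step 1 - Invert all bits: 101101001100
Step 2 - Add 1: 101101001101
Verification: 010010110011 + 101101001101 = 1000000000000; discarding the end carry (carry out of the top bit) leaves the 12-bit value 000000000000, as required for x + (-x)



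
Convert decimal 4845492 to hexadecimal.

Using repeated division by 16 (digits 10–15 are A–F):
4845492 ÷ 16 = 302843 remainder 4
302843 ÷ 16 = 18927 remainder 11 (B)
18927 ÷ 16 = 1182 remainder 15 (F)
1182 ÷ 16 = 73 remainder 14 (E)
73 ÷ 16 = 4 remainder 9
4 ÷ 16 = 0 remainder 4
Reading remainders bottom to top: 49EFB4



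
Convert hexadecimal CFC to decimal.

Expand by place value (powers of 16):
Digit values: C = 12, F = 15
CFC = 12 × 16^2 + 15 × 16^1 + 12 × 16^0
= 12 × 256 + 15 × 16 + 12 × 1
= 3072 + 240 + 12
= 3324



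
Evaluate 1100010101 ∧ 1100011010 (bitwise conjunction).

AND: 1 only when both bits are 1
  1100010101
& 1100011010
------------
  1100010000
Decimal: 789 & 794 = 784



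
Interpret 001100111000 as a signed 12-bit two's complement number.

Binary: 001100111000
Sign bit: 0 (non-negative)
Read directly as an unsigned value:
001100111000 = 512 + 256 + 32 + 16 + 8 = 824
Value: 824



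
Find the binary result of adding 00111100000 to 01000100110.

Add column by column from the right: bit + bit + carry-in; write the sum mod 2, carry 1 when the sum is 2 or 3.
carry:  11111000000
        00111100000
+       01000100110
-------------------
       010000000110
(the carry out of the leftmost column, 0, becomes the leading bit)
Decimal check:
  00111100000 = 256 + 128 + 64 + 32 = 480
  01000100110 = 512 + 32 + 4 + 2 = 550
  480 + 550 = 1030, and 010000000110 = 1024 + 4 + 2 = 1030 ✓



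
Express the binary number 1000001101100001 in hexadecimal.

Group into 4-bit nibbles from right:
  1000 = 8
  0011 = 3
  0110 = 6
  0001 = 1
Result: 8361



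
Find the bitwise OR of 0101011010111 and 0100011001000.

OR: 1 when either bit is 1
  0101011010111
| 0100011001000
---------------
  0101011011111
Decimal: 2775 | 2248 = 2783



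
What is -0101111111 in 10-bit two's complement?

Original: 0101111111
Step 1 - Invert all bits: 1010000000
Step 2 - Add 1: 1010000001
Verification: 0101111111 + 1010000001 = 10000000000; discarding the end carry (carry out of the top bit) leaves the 10-bit value 0000000000, as required for x + (-x)



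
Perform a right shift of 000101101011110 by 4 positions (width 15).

Original: 000101101011110 (decimal 2910)
Shift right by 4 positions
Drop the 4 low bits; fill with zeros on the left
Result: 000000010110101 (decimal 181)
Equivalent: 2910 >> 4 = 2910 ÷ 2^4 = 181



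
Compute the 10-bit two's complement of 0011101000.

Original: 0011101000
Step 1 - Invert all bits: 1100010111
Step 2 - Add 1: 1100011000
Verification: 0011101000 + 1100011000 = 10000000000; discarding the end carry (carry out of the top bit) leaves the 10-bit value 0000000000, as required for x + (-x)



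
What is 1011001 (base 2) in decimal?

Sum of powers of 2 for each 1-bit:
2^0 + 2^3 + 2^4 + 2^6
= 1 + 8 + 16 + 64
= 89



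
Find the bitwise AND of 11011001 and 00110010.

AND: 1 only when both bits are 1
  11011001
& 00110010
----------
  00010000
Decimal: 217 & 50 = 16



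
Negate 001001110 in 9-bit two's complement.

Original: 001001110
Step 1 - Invert all bits: 110110001
Step 2 - Add 1: 110110010
Verification: 001001110 + 110110010 = 1000000000; discarding the end carry (carry out of the top bit) leaves the 9-bit value 000000000, as required for x + (-x)



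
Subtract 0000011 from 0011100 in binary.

Method 1 - Direct subtraction (column by column from the right: bit − bit − borrow-in; if negative, add 2 and borrow 1 from the next column):
borrow: 0000110
        0011100
-       0000011
---------------
        0011001

Method 2 - Add two's complement:
Two's complement of 0000011: invert → 1111100, add 1 → 1111101
  0011100
+ 1111101
---------
 10011001  (end carry out of the top bit = 1)
Discarding the end carry: 0011001
Decimal check:
  0011100 = 16 + 8 + 4 = 28
  0000011 = 2 + 1 = 3
  28 - 3 = 25, and 0011001 = 16 + 8 + 1 = 25 ✓



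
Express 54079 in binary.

Using repeated division by 2:
54079 ÷ 2 = 27039 remainder 1
27039 ÷ 2 = 13519 remainder 1
13519 ÷ 2 = 6759 remainder 1
6759 ÷ 2 = 3379 remainder 1
3379 ÷ 2 = 1689 remainder 1
1689 ÷ 2 = 844 remainder 1
844 ÷ 2 = 422 remainder 0
422 ÷ 2 = 211 remainder 0
211 ÷ 2 = 105 remainder 1
105 ÷ 2 = 52 remainder 1
52 ÷ 2 = 26 remainder 0
26 ÷ 2 = 13 remainder 0
13 ÷ 2 = 6 remainder 1
6 ÷ 2 = 3 remainder 0
3 ÷ 2 = 1 remainder 1
1 ÷ 2 = 0 remainder 1
Reading remainders bottom to top: 1101001100111111



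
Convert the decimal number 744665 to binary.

Using repeated division by 2:
744665 ÷ 2 = 372332 remainder 1
372332 ÷ 2 = 186166 remainder 0
186166 ÷ 2 = 93083 remainder 0
93083 ÷ 2 = 46541 remainder 1
46541 ÷ 2 = 23270 remainder 1
23270 ÷ 2 = 11635 remainder 0
11635 ÷ 2 = 5817 remainder 1
5817 ÷ 2 = 2908 remainder 1
2908 ÷ 2 = 1454 remainder 0
1454 ÷ 2 = 727 remainder 0
727 ÷ 2 = 363 remainder 1
363 ÷ 2 = 181 remainder 1
181 ÷ 2 = 90 remainder 1
90 ÷ 2 = 45 remainder 0
45 ÷ 2 = 22 remainder 1
22 ÷ 2 = 11 remainder 0
11 ÷ 2 = 5 remainder 1
5 ÷ 2 = 2 remainder 1
2 ÷ 2 = 1 remainder 0
1 ÷ 2 = 0 remainder 1
Reading remainders bottom to top: 10110101110011011001



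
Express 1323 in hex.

Using repeated division by 16 (digits 10–15 are A–F):
1323 ÷ 16 = 82 remainder 11 (B)
82 ÷ 16 = 5 remainder 2
5 ÷ 16 = 0 remainder 5
Reading remainders bottom to top: 52B



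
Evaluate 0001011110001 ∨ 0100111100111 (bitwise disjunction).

OR: 1 when either bit is 1
  0001011110001
| 0100111100111
---------------
  0101111110111
Decimal: 753 | 2535 = 3063



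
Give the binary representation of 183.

Using repeated division by 2:
183 ÷ 2 = 91 remainder 1
91 ÷ 2 = 45 remainder 1
45 ÷ 2 = 22 remainder 1
22 ÷ 2 = 11 remainder 0
11 ÷ 2 = 5 remainder 1
5 ÷ 2 = 2 remainder 1
2 ÷ 2 = 1 remainder 0
1 ÷ 2 = 0 remainder 1
Reading remainders bottom to top: 10110111



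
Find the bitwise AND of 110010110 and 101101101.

AND: 1 only when both bits are 1
  110010110
& 101101101
-----------
  100000100
Decimal: 406 & 365 = 260



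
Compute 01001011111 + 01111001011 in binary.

Add column by column from the right: bit + bit + carry-in; write the sum mod 2, carry 1 when the sum is 2 or 3.
carry:  11110111110
        01001011111
+       01111001011
-------------------
       011000101010
(the carry out of the leftmost column, 0, becomes the leading bit)
Decimal check:
  01001011111 = 512 + 64 + 16 + 8 + 4 + 2 + 1 = 607
  01111001011 = 512 + 256 + 128 + 64 + 8 + 2 + 1 = 971
  607 + 971 = 1578, and 011000101010 = 1024 + 512 + 32 + 8 + 2 = 1578 ✓



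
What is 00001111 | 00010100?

OR: 1 when either bit is 1
  00001111
| 00010100
----------
  00011111
Decimal: 15 | 20 = 31



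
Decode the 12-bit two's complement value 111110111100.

Binary: 111110111100
Sign bit: 1 (negative)
Invert: 000001000011
Add 1:  000001000100
Magnitude: 000001000100 = 64 + 4 = 68
Value: -68



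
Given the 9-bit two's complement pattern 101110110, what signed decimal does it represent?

Binary: 101110110
Sign bit: 1 (negative)
Invert: 010001001
Add 1:  010001010
Magnitude: 010001010 = 128 + 8 + 2 = 138
Value: -138



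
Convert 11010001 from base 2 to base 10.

Sum of powers of 2 for each 1-bit:
2^0 + 2^4 + 2^6 + 2^7
= 1 + 16 + 64 + 128
= 209



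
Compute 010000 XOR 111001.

XOR: 1 when bits differ
  010000
^ 111001
--------
  101001
Decimal: 16 ^ 57 = 41



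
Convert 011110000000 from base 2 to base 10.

Sum of powers of 2 for each 1-bit:
2^7 + 2^8 + 2^9 + 2^10
= 128 + 256 + 512 + 1024
= 1920



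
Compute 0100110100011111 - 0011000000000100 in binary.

Method 1 - Direct subtraction (column by column from the right: bit − bit − borrow-in; if negative, add 2 and borrow 1 from the next column):
borrow: 0110000000000000
        0100110100011111
-       0011000000000100
------------------------
        0001110100011011

Method 2 - Add two's complement:
Two's complement of 0011000000000100: invert → 1100111111111011, add 1 → 1100111111111100
  0100110100011111
+ 1100111111111100
------------------
 10001110100011011  (end carry out of the top bit = 1)
Discarding the end carry: 0001110100011011
Decimal check:
  0100110100011111 = 16384 + 2048 + 1024 + 256 + 16 + 8 + 4 + 2 + 1 = 19743
  0011000000000100 = 8192 + 4096 + 4 = 12292
  19743 - 12292 = 7451, and 0001110100011011 = 4096 + 2048 + 1024 + 256 + 16 + 8 + 2 + 1 = 7451 ✓

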